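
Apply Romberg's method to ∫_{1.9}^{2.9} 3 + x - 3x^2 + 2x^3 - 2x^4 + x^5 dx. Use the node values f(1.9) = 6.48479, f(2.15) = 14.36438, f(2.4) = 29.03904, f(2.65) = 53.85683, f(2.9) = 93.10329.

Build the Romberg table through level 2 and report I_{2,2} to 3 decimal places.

I_{0,0} (trapezoid, 1 panel, h=1.0000): 49.79404
I_{1,0} (trapezoid, 2 panels, h=0.5000): 39.41654
I_{2,0} (trapezoid, 4 panels, h=0.2500): 36.76357
I_{1,1} = 39.41654 + (39.41654 − 49.79404)/3 = 35.95737
I_{2,1} = 36.76357 + (36.76357 − 39.41654)/3 = 35.87925
I_{2,2} = 35.87925 + (35.87925 − 35.95737)/15 = 35.87404

35.874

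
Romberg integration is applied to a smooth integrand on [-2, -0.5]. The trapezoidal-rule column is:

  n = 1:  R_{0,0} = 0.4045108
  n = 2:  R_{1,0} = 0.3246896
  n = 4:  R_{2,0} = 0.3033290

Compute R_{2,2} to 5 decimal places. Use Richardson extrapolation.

0.29608

Richardson extrapolation on the trapezoidal column (denominator 4−1=3):
R_{1,1} = (4·0.3246896 − 0.4045108) / 3 = 0.2980825
R_{2,1} = (4·0.3033290 − 0.3246896) / 3 = 0.2962088
R_{2,2} = 0.2962088 + (0.2962088 − 0.2980825)/15 = 0.2960839
(Column j=1 coincides with Simpson's rule on the same nodes.)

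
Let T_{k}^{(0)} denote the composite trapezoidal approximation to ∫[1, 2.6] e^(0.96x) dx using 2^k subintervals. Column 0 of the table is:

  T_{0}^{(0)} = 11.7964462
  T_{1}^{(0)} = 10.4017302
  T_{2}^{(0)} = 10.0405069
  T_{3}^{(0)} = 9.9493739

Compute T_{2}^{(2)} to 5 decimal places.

T_{1}^{(1)} = (4·10.4017302 − 11.7964462) / 3 = 9.9368249
T_{2}^{(1)} = 10.0405069 + (10.0405069 − 10.4017302)/3 = 9.9200991
T_{2}^{(2)} = 9.9200991 + (9.9200991 − 9.9368249)/15 = 9.9189840

9.91898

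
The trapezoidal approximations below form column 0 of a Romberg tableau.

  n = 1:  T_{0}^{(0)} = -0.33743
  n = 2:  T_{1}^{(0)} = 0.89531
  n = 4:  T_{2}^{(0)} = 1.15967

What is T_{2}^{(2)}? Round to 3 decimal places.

Richardson extrapolation on the trapezoidal column (denominator 4−1=3):
T_{1}^{(1)} = (4·0.89531 − (-0.33743)) / 3 = 1.30622
T_{2}^{(1)} = 1.15967 + (1.15967 − 0.89531)/3 = 1.24779
T_{2}^{(2)} = (16·1.24779 − 1.30622) / 15 = 1.24389

1.244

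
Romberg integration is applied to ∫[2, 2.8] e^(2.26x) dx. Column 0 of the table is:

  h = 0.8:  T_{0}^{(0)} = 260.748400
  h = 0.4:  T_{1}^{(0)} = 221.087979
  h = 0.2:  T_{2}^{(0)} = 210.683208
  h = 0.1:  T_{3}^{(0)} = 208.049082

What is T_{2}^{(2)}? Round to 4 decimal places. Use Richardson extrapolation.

Richardson extrapolation on the trapezoidal column (denominator 4−1=3):
T_{1}^{(1)} = (4·221.087979 − 260.748400) / 3 = 207.867839
T_{2}^{(1)} = (4·210.683208 − 221.087979) / 3 = 207.214951
T_{2}^{(2)} = 207.214951 + (207.214951 − 207.867839)/15 = 207.171425

207.1714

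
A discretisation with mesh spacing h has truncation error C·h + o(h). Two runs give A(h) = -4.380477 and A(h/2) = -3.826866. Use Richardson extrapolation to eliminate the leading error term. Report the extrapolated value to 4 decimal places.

-3.2733

The leading error scales as h; refining by a factor of 2 reduces it by 2^1 = 2.
Extrapolated value = (2·A(h/2) − A(h)) / (2 − 1)
= (2·(-3.826866) − (-4.380477)) / 1
= -3.273255 / 1 = -3.273255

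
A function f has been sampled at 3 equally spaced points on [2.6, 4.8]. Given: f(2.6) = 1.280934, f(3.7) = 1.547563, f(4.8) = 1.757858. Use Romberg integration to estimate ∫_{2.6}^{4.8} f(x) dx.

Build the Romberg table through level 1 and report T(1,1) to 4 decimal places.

T(0,0) (trapezoid, 1 panel, h=2.2000): 3.342671
T(1,0) (trapezoid, 2 panels, h=1.1000): 3.373655
T(1,1) = 3.373655 + (3.373655 − 3.342671)/3 = 3.383983

3.3840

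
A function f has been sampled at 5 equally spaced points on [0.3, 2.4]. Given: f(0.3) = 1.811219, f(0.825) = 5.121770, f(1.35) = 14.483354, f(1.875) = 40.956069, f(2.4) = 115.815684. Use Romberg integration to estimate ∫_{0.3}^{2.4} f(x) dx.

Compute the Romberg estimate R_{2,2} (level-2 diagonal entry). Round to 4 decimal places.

57.6725

R_{0,0} (trapezoid, 1 panel, h=2.1000): 123.508248
R_{1,0} (trapezoid, 2 panels, h=1.0500): 76.961646
R_{2,0} (trapezoid, 4 panels, h=0.5250): 62.671688
R_{1,1} = 76.961646 + (76.961646 − 123.508248)/3 = 61.446112
R_{2,1} = 62.671688 + (62.671688 − 76.961646)/3 = 57.908369
R_{2,2} = 57.908369 + (57.908369 − 61.446112)/15 = 57.672519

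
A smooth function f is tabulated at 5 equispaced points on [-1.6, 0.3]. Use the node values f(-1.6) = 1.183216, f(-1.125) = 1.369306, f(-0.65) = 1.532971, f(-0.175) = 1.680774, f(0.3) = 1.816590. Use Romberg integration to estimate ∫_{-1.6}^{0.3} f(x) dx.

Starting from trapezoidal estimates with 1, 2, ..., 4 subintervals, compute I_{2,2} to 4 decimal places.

I_{0,0} (trapezoid, 1 panel, h=1.9000): 2.849816
I_{1,0} (trapezoid, 2 panels, h=0.9500): 2.881230
I_{2,0} (trapezoid, 4 panels, h=0.4750): 2.889403
I_{1,1} = 2.881230 + (2.881230 − 2.849816)/3 = 2.891701
I_{2,1} = 2.889403 + (2.889403 − 2.881230)/3 = 2.892127
I_{2,2} = 2.892127 + (2.892127 − 2.891701)/15 = 2.892155

2.8922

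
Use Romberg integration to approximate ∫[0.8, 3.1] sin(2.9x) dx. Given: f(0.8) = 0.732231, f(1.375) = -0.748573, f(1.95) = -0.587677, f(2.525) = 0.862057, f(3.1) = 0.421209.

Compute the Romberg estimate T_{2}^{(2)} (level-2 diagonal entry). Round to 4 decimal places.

T_{0}^{(0)} (trapezoid, 1 panel, h=2.3000): 1.326456
T_{1}^{(0)} (trapezoid, 2 panels, h=1.1500): -0.012601
T_{2}^{(0)} (trapezoid, 4 panels, h=0.5750): 0.058953
T_{1}^{(1)} = -0.012601 + (-0.012601 − 1.326456)/3 = -0.458953
T_{2}^{(1)} = 0.058953 + (0.058953 − (-0.012601))/3 = 0.082804
T_{2}^{(2)} = 0.082804 + (0.082804 − (-0.458953))/15 = 0.118921

0.1189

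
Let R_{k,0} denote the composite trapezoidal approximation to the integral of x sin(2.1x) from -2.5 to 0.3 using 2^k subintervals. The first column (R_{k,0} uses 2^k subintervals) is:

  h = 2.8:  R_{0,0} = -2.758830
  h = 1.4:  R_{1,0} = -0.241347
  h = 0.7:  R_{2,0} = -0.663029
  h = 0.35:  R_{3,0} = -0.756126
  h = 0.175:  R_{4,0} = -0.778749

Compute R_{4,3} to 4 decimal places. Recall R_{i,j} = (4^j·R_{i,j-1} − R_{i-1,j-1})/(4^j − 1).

Richardson extrapolation on the trapezoidal column (denominator 4−1=3):
R_{2,1} = (4·(-0.663029) − (-0.241347)) / 3 = -0.803590
R_{3,1} = (4·(-0.756126) − (-0.663029)) / 3 = -0.787158
R_{4,1} = (4·(-0.778749) − (-0.756126)) / 3 = -0.786290
R_{3,2} = (16·(-0.787158) − (-0.803590)) / 15 = -0.786063
R_{4,2} = -0.786290 + (-0.786290 − (-0.787158))/15 = -0.786232
R_{4,3} = -0.786232 + (-0.786232 − (-0.786063))/63 = -0.786235

-0.7862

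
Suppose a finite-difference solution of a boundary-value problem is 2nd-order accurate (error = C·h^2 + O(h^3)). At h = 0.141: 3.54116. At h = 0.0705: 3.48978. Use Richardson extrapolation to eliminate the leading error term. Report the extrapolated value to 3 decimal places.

3.473

The leading error scales as h^2; refining by a factor of 2 reduces it by 2^2 = 4.
Extrapolated value = (4·A(h/2) − A(h)) / (4 − 1)
= (4·3.48978 − 3.54116) / 3
= 10.41796 / 3 = 3.47265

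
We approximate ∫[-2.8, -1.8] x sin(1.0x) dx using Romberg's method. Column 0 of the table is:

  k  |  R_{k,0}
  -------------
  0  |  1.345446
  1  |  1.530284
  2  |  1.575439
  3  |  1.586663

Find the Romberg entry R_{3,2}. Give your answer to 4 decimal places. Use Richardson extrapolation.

Richardson extrapolation on the trapezoidal column (denominator 4−1=3):
R_{2,1} = (4·1.575439 − 1.530284) / 3 = 1.590491
R_{3,1} = (4·1.586663 − 1.575439) / 3 = 1.590404
R_{3,2} = (16·1.590404 − 1.590491) / 15 = 1.590398

1.5904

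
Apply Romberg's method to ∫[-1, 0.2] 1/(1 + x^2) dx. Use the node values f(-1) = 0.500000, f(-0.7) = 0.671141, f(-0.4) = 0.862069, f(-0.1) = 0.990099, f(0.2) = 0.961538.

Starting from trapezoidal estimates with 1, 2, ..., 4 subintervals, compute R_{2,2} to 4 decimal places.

0.9831

R_{0,0} (trapezoid, 1 panel, h=1.2000): 0.876923
R_{1,0} (trapezoid, 2 panels, h=0.6000): 0.955703
R_{2,0} (trapezoid, 4 panels, h=0.3000): 0.976223
R_{1,1} = 0.955703 + (0.955703 − 0.876923)/3 = 0.981963
R_{2,1} = 0.976223 + (0.976223 − 0.955703)/3 = 0.983063
R_{2,2} = 0.983063 + (0.983063 − 0.981963)/15 = 0.983136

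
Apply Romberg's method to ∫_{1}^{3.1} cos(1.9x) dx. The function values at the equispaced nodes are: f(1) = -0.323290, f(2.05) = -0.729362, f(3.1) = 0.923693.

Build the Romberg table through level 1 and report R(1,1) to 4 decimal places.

-0.8110

R(0,0) (trapezoid, 1 panel, h=2.1000): 0.630423
R(1,0) (trapezoid, 2 panels, h=1.0500): -0.450619
R(1,1) = -0.450619 + (-0.450619 − 0.630423)/3 = -0.810966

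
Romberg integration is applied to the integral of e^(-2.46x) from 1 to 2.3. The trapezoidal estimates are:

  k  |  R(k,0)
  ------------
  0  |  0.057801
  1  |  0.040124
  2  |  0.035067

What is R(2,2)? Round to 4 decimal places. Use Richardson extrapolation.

0.0333

Richardson extrapolation on the trapezoidal column (denominator 4−1=3):
R(1,1) = 0.040124 + (0.040124 − 0.057801)/3 = 0.034232
R(2,1) = (4·0.035067 − 0.040124) / 3 = 0.033381
R(2,2) = 0.033381 + (0.033381 − 0.034232)/15 = 0.033324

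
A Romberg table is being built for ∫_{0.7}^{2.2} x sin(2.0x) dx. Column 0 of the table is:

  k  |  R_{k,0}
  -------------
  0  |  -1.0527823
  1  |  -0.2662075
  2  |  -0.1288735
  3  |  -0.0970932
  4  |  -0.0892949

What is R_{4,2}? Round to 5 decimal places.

Richardson extrapolation on the trapezoidal column (denominator 4−1=3):
R_{3,1} = (4·(-0.0970932) − (-0.1288735)) / 3 = -0.0864998
R_{4,1} = -0.0892949 + (-0.0892949 − (-0.0970932))/3 = -0.0866955
R_{4,2} = -0.0866955 + (-0.0866955 − (-0.0864998))/15 = -0.0867085

-0.08671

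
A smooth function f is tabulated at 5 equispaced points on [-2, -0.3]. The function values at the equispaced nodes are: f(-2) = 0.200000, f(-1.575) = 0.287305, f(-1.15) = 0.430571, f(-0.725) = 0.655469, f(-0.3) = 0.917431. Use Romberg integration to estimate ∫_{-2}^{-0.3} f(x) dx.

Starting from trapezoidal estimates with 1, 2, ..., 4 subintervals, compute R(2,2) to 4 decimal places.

R(0,0) (trapezoid, 1 panel, h=1.7000): 0.949816
R(1,0) (trapezoid, 2 panels, h=0.8500): 0.840894
R(2,0) (trapezoid, 4 panels, h=0.4250): 0.821126
R(1,1) = 0.840894 + (0.840894 − 0.949816)/3 = 0.804587
R(2,1) = 0.821126 + (0.821126 − 0.840894)/3 = 0.814537
R(2,2) = 0.814537 + (0.814537 − 0.804587)/15 = 0.815200

0.8152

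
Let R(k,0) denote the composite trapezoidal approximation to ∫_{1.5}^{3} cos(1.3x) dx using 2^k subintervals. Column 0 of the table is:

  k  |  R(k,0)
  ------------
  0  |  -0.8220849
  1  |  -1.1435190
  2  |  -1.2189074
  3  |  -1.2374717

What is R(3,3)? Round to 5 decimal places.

R(1,1) = (4·(-1.1435190) − (-0.8220849)) / 3 = -1.2506637
R(2,1) = (4·(-1.2189074) − (-1.1435190)) / 3 = -1.2440369
R(3,1) = (4·(-1.2374717) − (-1.2189074)) / 3 = -1.2436598
R(2,2) = -1.2440369 + (-1.2440369 − (-1.2506637))/15 = -1.2435951
R(3,2) = (16·(-1.2436598) − (-1.2440369)) / 15 = -1.2436347
R(3,3) = (64·(-1.2436347) − (-1.2435951)) / 63 = -1.2436353

-1.24364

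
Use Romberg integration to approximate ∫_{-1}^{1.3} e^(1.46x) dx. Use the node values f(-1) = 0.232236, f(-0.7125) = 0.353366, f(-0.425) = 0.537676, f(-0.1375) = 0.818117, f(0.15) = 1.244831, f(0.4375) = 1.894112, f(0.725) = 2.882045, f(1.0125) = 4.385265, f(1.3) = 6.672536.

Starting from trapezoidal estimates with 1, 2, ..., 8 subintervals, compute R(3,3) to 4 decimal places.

R(0,0) (trapezoid, 1 panel, h=2.3000): 7.940488
R(1,0) (trapezoid, 2 panels, h=1.1500): 5.401800
R(2,0) (trapezoid, 4 panels, h=0.5750): 4.667239
R(3,0) (trapezoid, 8 panels, h=0.2875): 4.475742
R(1,1) = 5.401800 + (5.401800 − 7.940488)/3 = 4.555571
R(2,1) = 4.667239 + (4.667239 − 5.401800)/3 = 4.422385
R(3,1) = 4.475742 + (4.475742 − 4.667239)/3 = 4.411910
R(2,2) = 4.422385 + (4.422385 − 4.555571)/15 = 4.413506
R(3,2) = 4.411910 + (4.411910 − 4.422385)/15 = 4.411212
R(3,3) = 4.411212 + (4.411212 − 4.413506)/63 = 4.411176

4.4112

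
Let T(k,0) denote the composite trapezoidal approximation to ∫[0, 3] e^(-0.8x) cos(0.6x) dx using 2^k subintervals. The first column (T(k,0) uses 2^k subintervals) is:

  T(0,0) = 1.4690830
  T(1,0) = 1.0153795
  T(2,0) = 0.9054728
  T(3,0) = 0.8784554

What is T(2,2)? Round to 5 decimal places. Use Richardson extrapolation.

Richardson extrapolation on the trapezoidal column (denominator 4−1=3):
T(1,1) = (4·1.0153795 − 1.4690830) / 3 = 0.8641450
T(2,1) = (4·0.9054728 − 1.0153795) / 3 = 0.8688372
T(2,2) = (16·0.8688372 − 0.8641450) / 15 = 0.8691500
(Column j=1 coincides with Simpson's rule on the same nodes.)

0.86915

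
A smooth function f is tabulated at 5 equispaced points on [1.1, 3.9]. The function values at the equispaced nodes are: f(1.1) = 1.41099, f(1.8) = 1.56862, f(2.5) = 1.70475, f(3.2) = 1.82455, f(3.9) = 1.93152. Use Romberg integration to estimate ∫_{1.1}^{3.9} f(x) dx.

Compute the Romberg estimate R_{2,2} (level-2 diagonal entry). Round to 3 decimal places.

4.742

R_{0,0} (trapezoid, 1 panel, h=2.8000): 4.67951
R_{1,0} (trapezoid, 2 panels, h=1.4000): 4.72641
R_{2,0} (trapezoid, 4 panels, h=0.7000): 4.73842
R_{1,1} = 4.72641 + (4.72641 − 4.67951)/3 = 4.74204
R_{2,1} = 4.73842 + (4.73842 − 4.72641)/3 = 4.74242
R_{2,2} = 4.74242 + (4.74242 − 4.74204)/15 = 4.74245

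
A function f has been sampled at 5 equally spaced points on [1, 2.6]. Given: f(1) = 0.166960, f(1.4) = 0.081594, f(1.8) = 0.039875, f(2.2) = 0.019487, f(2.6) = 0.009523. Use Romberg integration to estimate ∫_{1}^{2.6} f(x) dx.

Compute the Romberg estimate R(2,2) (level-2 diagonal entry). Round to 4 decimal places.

0.0880

R(0,0) (trapezoid, 1 panel, h=1.6000): 0.141186
R(1,0) (trapezoid, 2 panels, h=0.8000): 0.102493
R(2,0) (trapezoid, 4 panels, h=0.4000): 0.091679
R(1,1) = 0.102493 + (0.102493 − 0.141186)/3 = 0.089595
R(2,1) = 0.091679 + (0.091679 − 0.102493)/3 = 0.088074
R(2,2) = 0.088074 + (0.088074 − 0.089595)/15 = 0.087973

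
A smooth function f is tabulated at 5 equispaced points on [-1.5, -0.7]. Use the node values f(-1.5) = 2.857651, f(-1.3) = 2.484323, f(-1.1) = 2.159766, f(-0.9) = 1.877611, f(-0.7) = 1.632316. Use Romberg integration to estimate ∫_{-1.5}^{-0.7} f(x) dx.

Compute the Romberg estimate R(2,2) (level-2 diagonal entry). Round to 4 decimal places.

R(0,0) (trapezoid, 1 panel, h=0.8000): 1.795987
R(1,0) (trapezoid, 2 panels, h=0.4000): 1.761900
R(2,0) (trapezoid, 4 panels, h=0.2000): 1.753337
R(1,1) = 1.761900 + (1.761900 − 1.795987)/3 = 1.750538
R(2,1) = 1.753337 + (1.753337 − 1.761900)/3 = 1.750483
R(2,2) = 1.750483 + (1.750483 − 1.750538)/15 = 1.750479

1.7505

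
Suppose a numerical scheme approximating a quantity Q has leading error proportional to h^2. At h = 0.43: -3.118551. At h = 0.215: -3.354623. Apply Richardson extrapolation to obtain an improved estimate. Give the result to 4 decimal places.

Extrapolated value = (4·A(h/2) − A(h)) / (4 − 1)
= (4·(-3.354623) − (-3.118551)) / 3
= -10.299941 / 3 = -3.433314

-3.4333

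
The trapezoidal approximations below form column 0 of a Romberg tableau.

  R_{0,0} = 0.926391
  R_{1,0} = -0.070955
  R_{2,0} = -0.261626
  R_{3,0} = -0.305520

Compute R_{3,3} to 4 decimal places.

-0.3198

Richardson extrapolation on the trapezoidal column (denominator 4−1=3):
R_{1,1} = (4·(-0.070955) − 0.926391) / 3 = -0.403404
R_{2,1} = (4·(-0.261626) − (-0.070955)) / 3 = -0.325183
R_{3,1} = (4·(-0.305520) − (-0.261626)) / 3 = -0.320151
R_{2,2} = -0.325183 + (-0.325183 − (-0.403404))/15 = -0.319968
R_{3,2} = -0.320151 + (-0.320151 − (-0.325183))/15 = -0.319816
R_{3,3} = -0.319816 + (-0.319816 − (-0.319968))/63 = -0.319814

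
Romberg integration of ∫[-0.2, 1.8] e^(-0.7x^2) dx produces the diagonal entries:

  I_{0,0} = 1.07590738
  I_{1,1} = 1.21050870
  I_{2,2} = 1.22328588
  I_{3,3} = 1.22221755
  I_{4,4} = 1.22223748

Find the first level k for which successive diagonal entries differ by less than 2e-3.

|I_{1,1} − I_{0,0}| = 0.13460132 ≥ 2e-3
|I_{2,2} − I_{1,1}| = 0.01277718 ≥ 2e-3
|I_{3,3} − I_{2,2}| = 0.00106833 < 2e-3

k = 3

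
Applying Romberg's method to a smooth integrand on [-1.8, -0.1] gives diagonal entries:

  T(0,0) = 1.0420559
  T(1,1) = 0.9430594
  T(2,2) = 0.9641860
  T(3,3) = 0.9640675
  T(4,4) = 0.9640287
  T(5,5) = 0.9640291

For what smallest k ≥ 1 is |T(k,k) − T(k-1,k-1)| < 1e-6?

k = 5

|T(1,1) − T(0,0)| = 0.0989965 ≥ 1e-6
|T(2,2) − T(1,1)| = 0.0211266 ≥ 1e-6
|T(3,3) − T(2,2)| = 0.0001185 ≥ 1e-6
|T(4,4) − T(3,3)| = 0.0000388 ≥ 1e-6
|T(5,5) − T(4,4)| = 0.0000004 < 1e-6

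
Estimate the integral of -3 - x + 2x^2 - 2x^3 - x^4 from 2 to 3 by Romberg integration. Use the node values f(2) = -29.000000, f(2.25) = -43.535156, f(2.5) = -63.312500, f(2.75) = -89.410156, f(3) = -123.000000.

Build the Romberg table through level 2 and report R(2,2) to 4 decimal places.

-67.5333

R(0,0) (trapezoid, 1 panel, h=1.0000): -76.000000
R(1,0) (trapezoid, 2 panels, h=0.5000): -69.656250
R(2,0) (trapezoid, 4 panels, h=0.2500): -68.064453
R(1,1) = -69.656250 + (-69.656250 − (-76.000000))/3 = -67.541667
R(2,1) = -68.064453 + (-68.064453 − (-69.656250))/3 = -67.533854
R(2,2) = -67.533854 + (-67.533854 − (-67.541667))/15 = -67.533333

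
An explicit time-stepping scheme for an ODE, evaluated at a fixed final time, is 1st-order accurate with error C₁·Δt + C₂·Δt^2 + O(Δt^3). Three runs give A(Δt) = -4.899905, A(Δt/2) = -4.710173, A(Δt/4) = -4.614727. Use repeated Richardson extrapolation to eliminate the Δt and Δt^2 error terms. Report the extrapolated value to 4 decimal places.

-4.5189

First eliminate the Δt term (factor 2^1 = 2):
  B₁ = (2·(-4.710173) − (-4.899905))/1 = -4.520441
  B₂ = (2·(-4.614727) − (-4.710173))/1 = -4.519281
Then eliminate the Δt^2 term (factor 2^2 = 4):
  (4·(-4.519281) − (-4.520441))/3 = -4.518894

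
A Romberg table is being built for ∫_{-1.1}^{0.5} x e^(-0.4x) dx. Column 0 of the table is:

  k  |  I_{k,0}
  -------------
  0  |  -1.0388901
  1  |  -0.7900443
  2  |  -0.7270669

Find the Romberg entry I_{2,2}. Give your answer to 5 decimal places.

I_{1,1} = -0.7900443 + (-0.7900443 − (-1.0388901))/3 = -0.7070957
I_{2,1} = (4·(-0.7270669) − (-0.7900443)) / 3 = -0.7060744
I_{2,2} = (16·(-0.7060744) − (-0.7070957)) / 15 = -0.7060063

-0.70601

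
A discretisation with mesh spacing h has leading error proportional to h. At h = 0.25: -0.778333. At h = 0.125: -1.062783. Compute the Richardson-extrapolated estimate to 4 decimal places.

Extrapolated value = (2·A(h/2) − A(h)) / (2 − 1)
= (2·(-1.062783) − (-0.778333)) / 1
= -1.347233 / 1 = -1.347233

-1.3472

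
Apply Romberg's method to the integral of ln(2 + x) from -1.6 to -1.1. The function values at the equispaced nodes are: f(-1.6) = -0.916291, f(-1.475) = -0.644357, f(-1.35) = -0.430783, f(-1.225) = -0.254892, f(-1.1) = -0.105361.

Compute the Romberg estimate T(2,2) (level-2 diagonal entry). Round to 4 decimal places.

-0.2283

T(0,0) (trapezoid, 1 panel, h=0.5000): -0.255413
T(1,0) (trapezoid, 2 panels, h=0.2500): -0.235402
T(2,0) (trapezoid, 4 panels, h=0.1250): -0.230107
T(1,1) = -0.235402 + (-0.235402 − (-0.255413))/3 = -0.228732
T(2,1) = -0.230107 + (-0.230107 − (-0.235402))/3 = -0.228342
T(2,2) = -0.228342 + (-0.228342 − (-0.228732))/15 = -0.228316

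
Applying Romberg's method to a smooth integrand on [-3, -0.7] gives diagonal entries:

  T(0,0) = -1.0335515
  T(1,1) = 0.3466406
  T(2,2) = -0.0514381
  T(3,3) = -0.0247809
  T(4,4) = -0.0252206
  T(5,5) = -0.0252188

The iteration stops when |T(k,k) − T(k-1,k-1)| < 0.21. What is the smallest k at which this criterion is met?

k = 3

|T(1,1) − T(0,0)| = 1.3801921 ≥ 0.21
|T(2,2) − T(1,1)| = 0.3980787 ≥ 0.21
|T(3,3) − T(2,2)| = 0.0266572 < 0.21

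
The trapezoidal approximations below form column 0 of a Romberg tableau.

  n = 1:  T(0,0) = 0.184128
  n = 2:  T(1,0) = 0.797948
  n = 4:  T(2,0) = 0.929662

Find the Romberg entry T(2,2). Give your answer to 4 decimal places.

0.9716

Richardson extrapolation on the trapezoidal column (denominator 4−1=3):
T(1,1) = 0.797948 + (0.797948 − 0.184128)/3 = 1.002555
T(2,1) = (4·0.929662 − 0.797948) / 3 = 0.973567
T(2,2) = 0.973567 + (0.973567 − 1.002555)/15 = 0.971634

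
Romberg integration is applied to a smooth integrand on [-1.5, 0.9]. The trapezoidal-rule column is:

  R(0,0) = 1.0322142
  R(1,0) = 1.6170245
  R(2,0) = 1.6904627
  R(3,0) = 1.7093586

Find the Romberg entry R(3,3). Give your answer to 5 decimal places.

Richardson extrapolation on the trapezoidal column (denominator 4−1=3):
R(1,1) = (4·1.6170245 − 1.0322142) / 3 = 1.8119613
R(2,1) = (4·1.6904627 − 1.6170245) / 3 = 1.7149421
R(3,1) = (4·1.7093586 − 1.6904627) / 3 = 1.7156572
R(2,2) = (16·1.7149421 − 1.8119613) / 15 = 1.7084742
R(3,2) = (16·1.7156572 − 1.7149421) / 15 = 1.7157049
R(3,3) = (64·1.7157049 − 1.7084742) / 63 = 1.7158197

1.71582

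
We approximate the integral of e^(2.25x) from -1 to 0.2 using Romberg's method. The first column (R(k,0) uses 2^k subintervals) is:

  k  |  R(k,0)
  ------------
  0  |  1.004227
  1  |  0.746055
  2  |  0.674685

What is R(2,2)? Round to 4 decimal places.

R(1,1) = 0.746055 + (0.746055 − 1.004227)/3 = 0.659998
R(2,1) = (4·0.674685 − 0.746055) / 3 = 0.650895
R(2,2) = 0.650895 + (0.650895 − 0.659998)/15 = 0.650288
(Column j=1 coincides with Simpson's rule on the same nodes.)

0.6503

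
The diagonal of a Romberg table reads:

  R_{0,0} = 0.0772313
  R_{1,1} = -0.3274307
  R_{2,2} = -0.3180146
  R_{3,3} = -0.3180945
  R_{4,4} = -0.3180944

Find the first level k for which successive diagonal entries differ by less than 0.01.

|R_{1,1} − R_{0,0}| = 0.4046620 ≥ 0.01
|R_{2,2} − R_{1,1}| = 0.0094161 < 0.01

k = 2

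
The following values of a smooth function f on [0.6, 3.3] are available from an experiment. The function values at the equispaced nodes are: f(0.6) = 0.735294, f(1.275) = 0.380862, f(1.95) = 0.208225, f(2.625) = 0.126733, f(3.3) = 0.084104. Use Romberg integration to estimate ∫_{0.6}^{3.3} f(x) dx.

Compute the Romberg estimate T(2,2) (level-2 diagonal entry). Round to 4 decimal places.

0.7343

T(0,0) (trapezoid, 1 panel, h=2.7000): 1.106187
T(1,0) (trapezoid, 2 panels, h=1.3500): 0.834197
T(2,0) (trapezoid, 4 panels, h=0.6750): 0.759725
T(1,1) = 0.834197 + (0.834197 − 1.106187)/3 = 0.743534
T(2,1) = 0.759725 + (0.759725 − 0.834197)/3 = 0.734901
T(2,2) = 0.734901 + (0.734901 − 0.743534)/15 = 0.734325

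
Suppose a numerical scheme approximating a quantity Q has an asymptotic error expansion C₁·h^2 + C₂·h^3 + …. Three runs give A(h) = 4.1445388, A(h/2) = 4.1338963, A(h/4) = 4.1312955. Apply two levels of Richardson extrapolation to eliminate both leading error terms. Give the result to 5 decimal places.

First eliminate the h^2 term (factor 2^2 = 4):
  B₁ = (4·4.1338963 − 4.1445388)/3 = 4.1303488
  B₂ = (4·4.1312955 − 4.1338963)/3 = 4.1304286
Then eliminate the h^3 term (factor 2^3 = 8):
  (8·4.1304286 − 4.1303488)/7 = 4.1304400

4.13044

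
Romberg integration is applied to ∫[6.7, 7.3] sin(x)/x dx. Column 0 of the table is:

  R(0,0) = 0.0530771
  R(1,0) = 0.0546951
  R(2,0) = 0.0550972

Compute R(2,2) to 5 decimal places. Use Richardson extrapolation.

0.05523

Richardson extrapolation on the trapezoidal column (denominator 4−1=3):
R(1,1) = (4·0.0546951 − 0.0530771) / 3 = 0.0552344
R(2,1) = (4·0.0550972 − 0.0546951) / 3 = 0.0552312
R(2,2) = 0.0552312 + (0.0552312 − 0.0552344)/15 = 0.0552310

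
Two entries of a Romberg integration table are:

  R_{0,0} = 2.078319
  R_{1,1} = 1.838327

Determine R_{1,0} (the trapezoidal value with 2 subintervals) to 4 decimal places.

From R_{1,1} = (4·R_{1,0} − R_{0,0})/3, solve for R_{1,0}:
4·R_{1,0} = 3·1.838327 + 2.078319 = 7.593300
R_{1,0} = 1.898325

1.8983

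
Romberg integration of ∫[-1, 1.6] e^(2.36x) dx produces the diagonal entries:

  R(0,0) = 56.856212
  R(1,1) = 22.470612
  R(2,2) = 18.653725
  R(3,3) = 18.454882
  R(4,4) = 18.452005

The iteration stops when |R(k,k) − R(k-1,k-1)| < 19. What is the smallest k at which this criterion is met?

|R(1,1) − R(0,0)| = 34.385600 ≥ 19
|R(2,2) − R(1,1)| = 3.816887 < 19

k = 2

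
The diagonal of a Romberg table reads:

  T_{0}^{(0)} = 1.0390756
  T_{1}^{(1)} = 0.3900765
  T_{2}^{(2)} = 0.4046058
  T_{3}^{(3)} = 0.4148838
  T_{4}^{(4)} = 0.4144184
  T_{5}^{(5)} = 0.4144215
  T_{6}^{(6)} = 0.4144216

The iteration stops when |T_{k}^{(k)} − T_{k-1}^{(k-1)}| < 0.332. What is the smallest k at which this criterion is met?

|T_{1}^{(1)} − T_{0}^{(0)}| = 0.6489991 ≥ 0.332
|T_{2}^{(2)} − T_{1}^{(1)}| = 0.0145293 < 0.332

k = 2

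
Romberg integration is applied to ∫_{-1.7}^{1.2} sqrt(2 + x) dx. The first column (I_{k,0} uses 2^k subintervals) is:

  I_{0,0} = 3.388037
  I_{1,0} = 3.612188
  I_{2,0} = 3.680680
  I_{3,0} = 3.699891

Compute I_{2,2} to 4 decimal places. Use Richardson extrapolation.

I_{1,1} = 3.612188 + (3.612188 − 3.388037)/3 = 3.686905
I_{2,1} = 3.680680 + (3.680680 − 3.612188)/3 = 3.703511
I_{2,2} = (16·3.703511 − 3.686905) / 15 = 3.704618
(Column j=1 coincides with Simpson's rule on the same nodes.)

3.7046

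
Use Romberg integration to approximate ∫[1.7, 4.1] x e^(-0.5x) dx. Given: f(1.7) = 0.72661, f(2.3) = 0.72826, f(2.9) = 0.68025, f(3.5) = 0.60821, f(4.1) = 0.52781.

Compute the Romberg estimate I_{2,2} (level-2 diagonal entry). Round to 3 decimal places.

1.592

I_{0,0} (trapezoid, 1 panel, h=2.4000): 1.50530
I_{1,0} (trapezoid, 2 panels, h=1.2000): 1.56895
I_{2,0} (trapezoid, 4 panels, h=0.6000): 1.58636
I_{1,1} = 1.56895 + (1.56895 − 1.50530)/3 = 1.59017
I_{2,1} = 1.58636 + (1.58636 − 1.56895)/3 = 1.59216
I_{2,2} = 1.59216 + (1.59216 − 1.59017)/15 = 1.59229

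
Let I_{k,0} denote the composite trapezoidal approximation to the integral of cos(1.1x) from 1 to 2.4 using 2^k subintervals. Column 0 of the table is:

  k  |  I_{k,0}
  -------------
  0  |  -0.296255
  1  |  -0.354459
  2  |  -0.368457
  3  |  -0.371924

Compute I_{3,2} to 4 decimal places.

-0.3731

Richardson extrapolation on the trapezoidal column (denominator 4−1=3):
I_{2,1} = (4·(-0.368457) − (-0.354459)) / 3 = -0.373123
I_{3,1} = -0.371924 + (-0.371924 − (-0.368457))/3 = -0.373080
I_{3,2} = -0.373080 + (-0.373080 − (-0.373123))/15 = -0.373077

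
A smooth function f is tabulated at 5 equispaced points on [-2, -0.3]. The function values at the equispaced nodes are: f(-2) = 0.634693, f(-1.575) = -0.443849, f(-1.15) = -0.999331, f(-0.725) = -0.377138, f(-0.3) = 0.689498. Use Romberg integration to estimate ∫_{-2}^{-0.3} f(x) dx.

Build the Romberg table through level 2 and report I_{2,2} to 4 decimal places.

I_{0,0} (trapezoid, 1 panel, h=1.7000): 1.125562
I_{1,0} (trapezoid, 2 panels, h=0.8500): -0.286650
I_{2,0} (trapezoid, 4 panels, h=0.4250): -0.492245
I_{1,1} = -0.286650 + (-0.286650 − 1.125562)/3 = -0.757387
I_{2,1} = -0.492245 + (-0.492245 − (-0.286650))/3 = -0.560777
I_{2,2} = -0.560777 + (-0.560777 − (-0.757387))/15 = -0.547670

-0.5477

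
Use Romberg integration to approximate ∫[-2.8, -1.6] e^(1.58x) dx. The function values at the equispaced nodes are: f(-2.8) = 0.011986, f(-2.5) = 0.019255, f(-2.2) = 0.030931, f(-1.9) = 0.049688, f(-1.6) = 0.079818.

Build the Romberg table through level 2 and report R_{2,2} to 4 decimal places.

0.0429

R_{0,0} (trapezoid, 1 panel, h=1.2000): 0.055082
R_{1,0} (trapezoid, 2 panels, h=0.6000): 0.046100
R_{2,0} (trapezoid, 4 panels, h=0.3000): 0.043733
R_{1,1} = 0.046100 + (0.046100 − 0.055082)/3 = 0.043106
R_{2,1} = 0.043733 + (0.043733 − 0.046100)/3 = 0.042944
R_{2,2} = 0.042944 + (0.042944 − 0.043106)/15 = 0.042933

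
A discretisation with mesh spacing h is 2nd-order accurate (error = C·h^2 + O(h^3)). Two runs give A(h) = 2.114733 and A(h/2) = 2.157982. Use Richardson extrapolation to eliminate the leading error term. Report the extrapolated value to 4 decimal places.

2.1724

The leading error scales as h^2; refining by a factor of 2 reduces it by 2^2 = 4.
Extrapolated value = (4·A(h/2) − A(h)) / (4 − 1)
= (4·2.157982 − 2.114733) / 3
= 6.517195 / 3 = 2.172398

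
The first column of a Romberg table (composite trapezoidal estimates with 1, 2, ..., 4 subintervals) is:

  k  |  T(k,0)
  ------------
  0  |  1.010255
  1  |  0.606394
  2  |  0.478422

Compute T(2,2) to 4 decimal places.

0.4334

T(1,1) = (4·0.606394 − 1.010255) / 3 = 0.471774
T(2,1) = (4·0.478422 − 0.606394) / 3 = 0.435765
T(2,2) = (16·0.435765 − 0.471774) / 15 = 0.433364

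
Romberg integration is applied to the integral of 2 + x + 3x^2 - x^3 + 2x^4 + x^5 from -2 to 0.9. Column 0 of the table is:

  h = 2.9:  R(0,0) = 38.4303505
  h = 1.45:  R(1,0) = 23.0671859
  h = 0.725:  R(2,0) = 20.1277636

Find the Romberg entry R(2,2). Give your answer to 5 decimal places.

19.22808

R(1,1) = 23.0671859 + (23.0671859 − 38.4303505)/3 = 17.9461310
R(2,1) = 20.1277636 + (20.1277636 − 23.0671859)/3 = 19.1479562
R(2,2) = 19.1479562 + (19.1479562 − 17.9461310)/15 = 19.2280779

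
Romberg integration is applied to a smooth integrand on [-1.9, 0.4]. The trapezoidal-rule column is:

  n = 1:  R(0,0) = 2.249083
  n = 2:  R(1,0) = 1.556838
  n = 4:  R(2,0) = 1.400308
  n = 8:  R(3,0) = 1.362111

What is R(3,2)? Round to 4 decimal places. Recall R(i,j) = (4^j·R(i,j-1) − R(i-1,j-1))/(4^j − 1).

1.3495

R(2,1) = (4·1.400308 − 1.556838) / 3 = 1.348131
R(3,1) = (4·1.362111 − 1.400308) / 3 = 1.349379
R(3,2) = 1.349379 + (1.349379 − 1.348131)/15 = 1.349462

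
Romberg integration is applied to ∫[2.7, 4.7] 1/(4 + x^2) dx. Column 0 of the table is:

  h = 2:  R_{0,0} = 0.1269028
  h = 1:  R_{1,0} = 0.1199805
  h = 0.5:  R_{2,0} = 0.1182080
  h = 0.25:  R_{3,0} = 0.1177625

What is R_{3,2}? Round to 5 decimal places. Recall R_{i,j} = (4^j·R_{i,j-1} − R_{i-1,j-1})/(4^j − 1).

0.11761

R_{2,1} = 0.1182080 + (0.1182080 − 0.1199805)/3 = 0.1176172
R_{3,1} = 0.1177625 + (0.1177625 − 0.1182080)/3 = 0.1176140
R_{3,2} = 0.1176140 + (0.1176140 − 0.1176172)/15 = 0.1176138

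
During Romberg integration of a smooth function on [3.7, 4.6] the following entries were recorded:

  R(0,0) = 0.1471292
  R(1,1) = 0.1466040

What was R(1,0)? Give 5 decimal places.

0.14674

From R(1,1) = (4·R(1,0) − R(0,0))/3, solve for R(1,0):
4·R(1,0) = 3·0.1466040 + 0.1471292 = 0.5869412
R(1,0) = 0.1467353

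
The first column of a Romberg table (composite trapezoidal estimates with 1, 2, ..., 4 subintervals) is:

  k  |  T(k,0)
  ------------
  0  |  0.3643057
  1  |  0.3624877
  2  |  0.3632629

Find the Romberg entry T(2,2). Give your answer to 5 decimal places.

T(1,1) = (4·0.3624877 − 0.3643057) / 3 = 0.3618817
T(2,1) = 0.3632629 + (0.3632629 − 0.3624877)/3 = 0.3635213
T(2,2) = 0.3635213 + (0.3635213 − 0.3618817)/15 = 0.3636306

0.36363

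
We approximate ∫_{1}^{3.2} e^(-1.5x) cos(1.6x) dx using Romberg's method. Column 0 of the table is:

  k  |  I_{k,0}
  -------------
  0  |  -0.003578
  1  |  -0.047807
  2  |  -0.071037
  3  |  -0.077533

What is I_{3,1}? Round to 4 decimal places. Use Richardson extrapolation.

-0.0797

Richardson extrapolation on the trapezoidal column (denominator 4−1=3):
I_{3,1} = -0.077533 + (-0.077533 − (-0.071037))/3 = -0.079698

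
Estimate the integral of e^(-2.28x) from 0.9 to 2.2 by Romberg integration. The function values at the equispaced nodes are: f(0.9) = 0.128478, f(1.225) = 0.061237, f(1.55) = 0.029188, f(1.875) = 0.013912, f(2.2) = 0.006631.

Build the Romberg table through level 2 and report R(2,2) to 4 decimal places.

R(0,0) (trapezoid, 1 panel, h=1.3000): 0.087821
R(1,0) (trapezoid, 2 panels, h=0.6500): 0.062883
R(2,0) (trapezoid, 4 panels, h=0.3250): 0.055865
R(1,1) = 0.062883 + (0.062883 − 0.087821)/3 = 0.054570
R(2,1) = 0.055865 + (0.055865 − 0.062883)/3 = 0.053526
R(2,2) = 0.053526 + (0.053526 − 0.054570)/15 = 0.053456

0.0535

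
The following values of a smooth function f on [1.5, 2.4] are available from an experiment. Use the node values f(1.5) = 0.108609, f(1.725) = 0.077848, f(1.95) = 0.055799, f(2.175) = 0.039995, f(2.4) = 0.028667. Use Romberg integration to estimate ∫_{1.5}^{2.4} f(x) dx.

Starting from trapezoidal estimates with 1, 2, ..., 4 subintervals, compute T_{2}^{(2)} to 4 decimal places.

T_{0}^{(0)} (trapezoid, 1 panel, h=0.9000): 0.061774
T_{1}^{(0)} (trapezoid, 2 panels, h=0.4500): 0.055997
T_{2}^{(0)} (trapezoid, 4 panels, h=0.2250): 0.054513
T_{1}^{(1)} = 0.055997 + (0.055997 − 0.061774)/3 = 0.054071
T_{2}^{(1)} = 0.054513 + (0.054513 − 0.055997)/3 = 0.054018
T_{2}^{(2)} = 0.054018 + (0.054018 − 0.054071)/15 = 0.054014

0.0540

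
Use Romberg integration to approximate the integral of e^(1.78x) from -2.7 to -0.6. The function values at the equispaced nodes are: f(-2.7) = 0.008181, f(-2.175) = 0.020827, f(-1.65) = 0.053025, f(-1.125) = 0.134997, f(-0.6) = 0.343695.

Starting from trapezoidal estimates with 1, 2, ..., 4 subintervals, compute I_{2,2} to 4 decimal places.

0.1887

I_{0,0} (trapezoid, 1 panel, h=2.1000): 0.369470
I_{1,0} (trapezoid, 2 panels, h=1.0500): 0.240411
I_{2,0} (trapezoid, 4 panels, h=0.5250): 0.202013
I_{1,1} = 0.240411 + (0.240411 − 0.369470)/3 = 0.197391
I_{2,1} = 0.202013 + (0.202013 − 0.240411)/3 = 0.189214
I_{2,2} = 0.189214 + (0.189214 − 0.197391)/15 = 0.188669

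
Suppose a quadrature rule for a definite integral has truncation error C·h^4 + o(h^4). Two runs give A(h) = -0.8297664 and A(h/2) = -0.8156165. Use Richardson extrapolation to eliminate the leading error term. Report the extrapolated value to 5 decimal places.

-0.81467

The leading error scales as h^4; refining by a factor of 2 reduces it by 2^4 = 16.
Extrapolated value = (16·A(h/2) − A(h)) / (16 − 1)
= (16·(-0.8156165) − (-0.8297664)) / 15
= -12.2200976 / 15 = -0.8146732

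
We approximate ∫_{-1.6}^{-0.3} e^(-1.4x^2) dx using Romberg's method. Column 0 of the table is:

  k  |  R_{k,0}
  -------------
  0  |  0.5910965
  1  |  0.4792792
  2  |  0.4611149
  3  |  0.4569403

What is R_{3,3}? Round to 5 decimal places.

0.45558

Richardson extrapolation on the trapezoidal column (denominator 4−1=3):
R_{1,1} = (4·0.4792792 − 0.5910965) / 3 = 0.4420068
R_{2,1} = 0.4611149 + (0.4611149 − 0.4792792)/3 = 0.4550601
R_{3,1} = (4·0.4569403 − 0.4611149) / 3 = 0.4555488
R_{2,2} = (16·0.4550601 − 0.4420068) / 15 = 0.4559303
R_{3,2} = (16·0.4555488 − 0.4550601) / 15 = 0.4555814
R_{3,3} = (64·0.4555814 − 0.4559303) / 63 = 0.4555759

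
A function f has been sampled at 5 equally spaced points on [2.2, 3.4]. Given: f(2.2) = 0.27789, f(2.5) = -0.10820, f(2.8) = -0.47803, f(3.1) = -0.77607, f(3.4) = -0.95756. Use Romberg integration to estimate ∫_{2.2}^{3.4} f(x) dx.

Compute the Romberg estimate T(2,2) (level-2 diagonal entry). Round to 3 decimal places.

-0.517

T(0,0) (trapezoid, 1 panel, h=1.2000): -0.40780
T(1,0) (trapezoid, 2 panels, h=0.6000): -0.49072
T(2,0) (trapezoid, 4 panels, h=0.3000): -0.51064
T(1,1) = -0.49072 + (-0.49072 − (-0.40780))/3 = -0.51836
T(2,1) = -0.51064 + (-0.51064 − (-0.49072))/3 = -0.51728
T(2,2) = -0.51728 + (-0.51728 − (-0.51836))/15 = -0.51721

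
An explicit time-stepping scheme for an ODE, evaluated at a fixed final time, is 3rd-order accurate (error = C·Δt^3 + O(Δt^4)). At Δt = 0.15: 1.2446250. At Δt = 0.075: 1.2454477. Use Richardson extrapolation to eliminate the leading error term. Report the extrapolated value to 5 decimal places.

Extrapolated value = (8·A(Δt/2) − A(Δt)) / (8 − 1)
= (8·1.2454477 − 1.2446250) / 7
= 8.7189566 / 7 = 1.2455652

1.24557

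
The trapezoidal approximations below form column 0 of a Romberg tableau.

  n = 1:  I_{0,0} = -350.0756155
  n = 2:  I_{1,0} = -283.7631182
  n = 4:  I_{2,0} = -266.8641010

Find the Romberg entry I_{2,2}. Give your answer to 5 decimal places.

-261.20257

Richardson extrapolation on the trapezoidal column (denominator 4−1=3):
I_{1,1} = -283.7631182 + (-283.7631182 − (-350.0756155))/3 = -261.6589524
I_{2,1} = (4·(-266.8641010) − (-283.7631182)) / 3 = -261.2310953
I_{2,2} = (16·(-261.2310953) − (-261.6589524)) / 15 = -261.2025715
(Column j=1 coincides with Simpson's rule on the same nodes.)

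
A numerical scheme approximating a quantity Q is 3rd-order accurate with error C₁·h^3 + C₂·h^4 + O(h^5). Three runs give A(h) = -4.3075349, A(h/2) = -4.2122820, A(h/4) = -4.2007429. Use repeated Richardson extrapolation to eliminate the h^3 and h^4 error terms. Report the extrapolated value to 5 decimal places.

First eliminate the h^3 term (factor 2^3 = 8):
  B₁ = (8·(-4.2122820) − (-4.3075349))/7 = -4.1986744
  B₂ = (8·(-4.2007429) − (-4.2122820))/7 = -4.1990945
Then eliminate the h^4 term (factor 2^4 = 16):
  (16·(-4.1990945) − (-4.1986744))/15 = -4.1991225

-4.19912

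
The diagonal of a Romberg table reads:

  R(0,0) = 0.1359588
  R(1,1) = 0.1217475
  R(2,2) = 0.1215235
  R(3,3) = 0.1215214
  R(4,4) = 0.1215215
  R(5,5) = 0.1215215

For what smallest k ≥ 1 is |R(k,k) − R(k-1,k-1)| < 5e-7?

k = 4

|R(1,1) − R(0,0)| = 0.0142113 ≥ 5e-7
|R(2,2) − R(1,1)| = 0.0002240 ≥ 5e-7
|R(3,3) − R(2,2)| = 0.0000021 ≥ 5e-7
|R(4,4) − R(3,3)| = 0.0000001 < 5e-7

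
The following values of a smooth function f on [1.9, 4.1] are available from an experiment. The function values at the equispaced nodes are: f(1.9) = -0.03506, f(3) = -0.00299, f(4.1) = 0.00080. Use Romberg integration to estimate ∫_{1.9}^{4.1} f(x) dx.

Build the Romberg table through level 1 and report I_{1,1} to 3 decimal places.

-0.017

I_{0,0} (trapezoid, 1 panel, h=2.2000): -0.03769
I_{1,0} (trapezoid, 2 panels, h=1.1000): -0.02213
I_{1,1} = -0.02213 + (-0.02213 − (-0.03769))/3 = -0.01694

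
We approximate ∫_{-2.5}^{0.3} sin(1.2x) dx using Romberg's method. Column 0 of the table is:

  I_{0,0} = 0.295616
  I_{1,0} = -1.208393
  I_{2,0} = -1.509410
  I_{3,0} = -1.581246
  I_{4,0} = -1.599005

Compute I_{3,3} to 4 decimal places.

I_{1,1} = (4·(-1.208393) − 0.295616) / 3 = -1.709729
I_{2,1} = -1.509410 + (-1.509410 − (-1.208393))/3 = -1.609749
I_{3,1} = -1.581246 + (-1.581246 − (-1.509410))/3 = -1.605191
I_{2,2} = (16·(-1.609749) − (-1.709729)) / 15 = -1.603084
I_{3,2} = (16·(-1.605191) − (-1.609749)) / 15 = -1.604887
I_{3,3} = -1.604887 + (-1.604887 − (-1.603084))/63 = -1.604916

-1.6049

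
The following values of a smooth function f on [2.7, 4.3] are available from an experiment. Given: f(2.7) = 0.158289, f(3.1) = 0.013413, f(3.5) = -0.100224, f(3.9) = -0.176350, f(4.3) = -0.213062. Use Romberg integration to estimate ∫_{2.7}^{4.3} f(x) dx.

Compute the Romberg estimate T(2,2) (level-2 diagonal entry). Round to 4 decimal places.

T(0,0) (trapezoid, 1 panel, h=1.6000): -0.043818
T(1,0) (trapezoid, 2 panels, h=0.8000): -0.102088
T(2,0) (trapezoid, 4 panels, h=0.4000): -0.116219
T(1,1) = -0.102088 + (-0.102088 − (-0.043818))/3 = -0.121511
T(2,1) = -0.116219 + (-0.116219 − (-0.102088))/3 = -0.120929
T(2,2) = -0.120929 + (-0.120929 − (-0.121511))/15 = -0.120890

-0.1209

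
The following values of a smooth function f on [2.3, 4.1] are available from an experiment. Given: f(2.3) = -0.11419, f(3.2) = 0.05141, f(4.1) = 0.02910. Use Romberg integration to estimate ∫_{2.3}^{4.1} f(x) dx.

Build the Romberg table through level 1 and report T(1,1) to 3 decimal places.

0.036

T(0,0) (trapezoid, 1 panel, h=1.8000): -0.07658
T(1,0) (trapezoid, 2 panels, h=0.9000): 0.00798
T(1,1) = 0.00798 + (0.00798 − (-0.07658))/3 = 0.03617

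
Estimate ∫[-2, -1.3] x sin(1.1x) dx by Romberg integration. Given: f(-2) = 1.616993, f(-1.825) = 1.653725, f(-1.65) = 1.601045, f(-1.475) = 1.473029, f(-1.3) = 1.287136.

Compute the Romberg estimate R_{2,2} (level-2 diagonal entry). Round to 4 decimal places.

1.0858

R_{0,0} (trapezoid, 1 panel, h=0.7000): 1.016445
R_{1,0} (trapezoid, 2 panels, h=0.3500): 1.068588
R_{2,0} (trapezoid, 4 panels, h=0.1750): 1.081476
R_{1,1} = 1.068588 + (1.068588 − 1.016445)/3 = 1.085969
R_{2,1} = 1.081476 + (1.081476 − 1.068588)/3 = 1.085772
R_{2,2} = 1.085772 + (1.085772 − 1.085969)/15 = 1.085759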